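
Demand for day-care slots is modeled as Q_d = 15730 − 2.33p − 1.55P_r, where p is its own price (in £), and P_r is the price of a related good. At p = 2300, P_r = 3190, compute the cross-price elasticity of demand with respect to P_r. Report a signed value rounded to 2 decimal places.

-0.91

At the given values, Q_d = 15730 − 2.33(2300) − 1.55(3190) = 5426.5.
∂Q_d/∂P_r = -1.55.
E = (-1.55) × (3190/5426.5) = -0.9111…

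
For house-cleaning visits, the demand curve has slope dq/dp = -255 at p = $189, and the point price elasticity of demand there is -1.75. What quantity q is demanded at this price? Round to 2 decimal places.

Ed = (dq/dp)·(p/q) ⇒ q = (dq/dp)·p/Ed = (-255)·189/(-1.75) = 27540

27540.00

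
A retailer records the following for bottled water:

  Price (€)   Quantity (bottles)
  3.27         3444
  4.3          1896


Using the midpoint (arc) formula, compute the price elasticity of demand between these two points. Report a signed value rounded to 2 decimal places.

%ΔQ = (1896 − 3444) / [(3444 + 1896)/2] = -1548/2670 = -0.579775…
%ΔP = (4.3 − 3.27) / [(3.27 + 4.3)/2] = 1.03/3.785 = 0.272126…
Arc Ed = %ΔQ / %ΔP = (-1548/2670) / (1.03/3.785) = -2.1305…

-2.13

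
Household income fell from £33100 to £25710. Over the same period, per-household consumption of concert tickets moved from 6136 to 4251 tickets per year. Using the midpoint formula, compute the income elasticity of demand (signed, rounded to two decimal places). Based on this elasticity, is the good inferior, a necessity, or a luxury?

1.44; luxury

%ΔQ = (4251 − 6136)/[( 6136 + 4251)/2] = -1885/5193.5 = -0.362953…
%ΔIncome = (25710 − 33100)/[( 33100 + 25710)/2] = -7390/29405 = -0.251317…
E_income = (-1885/5193.5) / (-7390/29405) = 1.4442…
E_income > 1 ⇒ normal good, luxury.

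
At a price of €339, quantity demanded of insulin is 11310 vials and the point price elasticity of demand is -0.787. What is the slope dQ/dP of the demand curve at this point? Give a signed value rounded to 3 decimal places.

Ed = (dQ/dP)·(P/Q) ⇒ dQ/dP = Ed·Q/P = (-0.787)·11310/339 = -26.25654…

-26.257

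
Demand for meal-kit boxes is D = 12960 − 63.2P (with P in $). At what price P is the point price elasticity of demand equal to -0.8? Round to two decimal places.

Ed = −63.2P/(12960 − 63.2P). Set this equal to -0.8:
63.2P = 0.8·(12960 − 63.2P) ⇒ 63.2P(1 + 0.8) = 0.8·12960
P = 0.8·12960 / (63.2·1.8) = 91.1392…

91.14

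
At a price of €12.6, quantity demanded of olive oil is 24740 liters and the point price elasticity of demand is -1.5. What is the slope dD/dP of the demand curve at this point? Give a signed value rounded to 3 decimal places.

-2945.238

Ed = (dD/dP)·(P/D) ⇒ dD/dP = Ed·D/P = (-1.5)·24740/12.6 = -2945.23809…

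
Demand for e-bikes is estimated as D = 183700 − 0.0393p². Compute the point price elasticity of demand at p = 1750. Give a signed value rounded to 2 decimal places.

dD/dp = −2·0.0393·p = -137.55. At p = 1750, D = 63343.75.
Ed = (dD/dp)·(p/D) = (-137.55) × (1750/63343.75) = -3.8000…

-3.80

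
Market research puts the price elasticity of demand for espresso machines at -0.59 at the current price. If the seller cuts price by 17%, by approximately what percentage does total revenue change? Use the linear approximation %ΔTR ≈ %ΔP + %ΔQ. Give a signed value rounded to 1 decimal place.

%ΔQ ≈ Ed × %ΔP = (-0.59) × (-17%) = +10.0300%
%ΔTR ≈ %ΔP + %ΔQ = (-17%) + (+10.0300%) = -6.9700%

-7.0%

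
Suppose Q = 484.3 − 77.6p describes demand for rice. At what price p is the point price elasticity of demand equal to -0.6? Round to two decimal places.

Ed = −77.6p/(484.3 − 77.6p). Set this equal to -0.6:
77.6p = 0.6·(484.3 − 77.6p) ⇒ 77.6p(1 + 0.6) = 0.6·484.3
p = 0.6·484.3 / (77.6·1.6) = 2.3403…

2.34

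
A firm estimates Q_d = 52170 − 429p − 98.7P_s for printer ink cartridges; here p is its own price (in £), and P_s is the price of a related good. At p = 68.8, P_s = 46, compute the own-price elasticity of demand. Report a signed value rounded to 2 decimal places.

-1.63

At the given values, Q_d = 52170 − 429(68.8) − 98.7(46) = 18114.6.
∂Q_d/∂p = −429.
E = (-429) × (68.8/18114.6) = -1.6293…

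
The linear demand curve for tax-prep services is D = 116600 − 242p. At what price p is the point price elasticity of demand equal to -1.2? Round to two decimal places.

262.81

Ed = −242p/(116600 − 242p). Set this equal to -1.2:
242p = 1.2·(116600 − 242p) ⇒ 242p(1 + 1.2) = 1.2·116600
p = 1.2·116600 / (242·2.2) = 262.8099…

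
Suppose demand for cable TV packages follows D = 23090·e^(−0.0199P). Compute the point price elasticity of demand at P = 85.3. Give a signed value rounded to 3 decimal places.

-1.697

dD/dP = −0.0199·D = -84.1541. At P = 85.3, D = 4228.85.
Ed = (dD/dP)·(P/D) = (-84.1541) × (85.3/4228.85) = -1.69747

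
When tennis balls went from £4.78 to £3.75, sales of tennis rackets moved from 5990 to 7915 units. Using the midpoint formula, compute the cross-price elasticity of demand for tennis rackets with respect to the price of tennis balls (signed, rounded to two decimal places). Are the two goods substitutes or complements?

%ΔQ_{tennis rackets} = (7915 − 5990)/avg = 1925/6952.5 = 0.276878…
%ΔP_{tennis balls} = (3.75 − 4.78)/avg = -1.03/4.265 = -0.241500…
E_cross = (1925/6952.5) / (-1.03/4.265) = -1.1464…
E_cross < 0 ⇒ the goods are complements.

-1.15; complements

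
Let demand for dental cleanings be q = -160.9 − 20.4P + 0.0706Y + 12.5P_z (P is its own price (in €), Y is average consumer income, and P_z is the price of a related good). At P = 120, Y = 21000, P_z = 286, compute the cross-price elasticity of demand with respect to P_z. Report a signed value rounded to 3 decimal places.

At the given values, q = -160.9 − 20.4(120) + 0.0706(21000) + 12.5(286) = 2448.7.
∂q/∂P_z = 12.5.
E = (12.5) × (286/2448.7) = 1.45995…

1.460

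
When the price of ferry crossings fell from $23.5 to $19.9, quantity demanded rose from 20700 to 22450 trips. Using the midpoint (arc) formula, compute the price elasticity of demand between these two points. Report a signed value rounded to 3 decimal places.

%ΔQ = (22450 − 20700) / [(20700 + 22450)/2] = 1750/21575 = 0.081112…
%ΔP = (19.9 − 23.5) / [(23.5 + 19.9)/2] = -3.6/21.7 = -0.165898…
Arc Ed = %ΔQ / %ΔP = (1750/21575) / (-3.6/21.7) = -0.48892…

-0.489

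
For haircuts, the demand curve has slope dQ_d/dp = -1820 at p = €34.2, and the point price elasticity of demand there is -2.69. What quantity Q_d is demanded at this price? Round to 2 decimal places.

Ed = (dQ_d/dp)·(p/Q_d) ⇒ Q_d = (dQ_d/dp)·p/Ed = (-1820)·34.2/(-2.69) = 23139.0334…

23139.03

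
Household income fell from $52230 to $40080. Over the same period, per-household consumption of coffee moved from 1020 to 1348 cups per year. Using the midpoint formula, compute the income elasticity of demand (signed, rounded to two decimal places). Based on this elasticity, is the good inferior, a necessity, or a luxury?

-1.05; inferior

%ΔQ = (1348 − 1020)/[( 1020 + 1348)/2] = 328/1184 = 0.277027…
%ΔIncome = (40080 − 52230)/[( 52230 + 40080)/2] = -12150/46155 = -0.263243…
E_income = (328/1184) / (-12150/46155) = -1.0523…
E_income < 0 ⇒ inferior good.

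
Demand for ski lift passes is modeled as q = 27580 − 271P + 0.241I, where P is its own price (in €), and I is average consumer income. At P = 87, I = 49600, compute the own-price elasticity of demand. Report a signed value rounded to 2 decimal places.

At the given values, q = 27580 − 271(87) + 0.241(49600) = 15956.6.
∂q/∂P = −271.
E = (-271) × (87/15956.6) = -1.4775…

-1.48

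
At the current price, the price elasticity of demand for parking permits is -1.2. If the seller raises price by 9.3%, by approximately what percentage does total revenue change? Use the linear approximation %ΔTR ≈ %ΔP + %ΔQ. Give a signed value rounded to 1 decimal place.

-1.9%

%ΔQ ≈ Ed × %ΔP = (-1.2) × (+9.3%) = -11.1600%
%ΔTR ≈ %ΔP + %ΔQ = (+9.3%) + (-11.1600%) = -1.8600%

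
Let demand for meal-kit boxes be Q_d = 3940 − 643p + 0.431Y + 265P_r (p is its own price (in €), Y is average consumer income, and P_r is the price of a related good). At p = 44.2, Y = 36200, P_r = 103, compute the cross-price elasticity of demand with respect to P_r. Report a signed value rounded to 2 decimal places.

At the given values, Q_d = 3940 − 643(44.2) + 0.431(36200) + 265(103) = 18416.6.
∂Q_d/∂P_r = 265.
E = (265) × (103/18416.6) = 1.4820…

1.48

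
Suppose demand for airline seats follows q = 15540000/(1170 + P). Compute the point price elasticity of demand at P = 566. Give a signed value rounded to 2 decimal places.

-0.33

dq/dP = −15540000/(1170 + P)² = -5.15646. At P = 566, q = 8951.61.
Ed = (dq/dP)·(P/q) = (-5.15646) × (566/8951.61) = -0.3260…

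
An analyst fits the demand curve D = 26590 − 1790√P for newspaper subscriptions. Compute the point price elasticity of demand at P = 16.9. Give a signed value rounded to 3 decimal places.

dD/dP = −1790/(2√P) = -217.711. At P = 16.9, D = 19231.4.
Ed = (dD/dP)·(P/D) = (-217.711) × (16.9/19231.4) = -0.19131…

-0.191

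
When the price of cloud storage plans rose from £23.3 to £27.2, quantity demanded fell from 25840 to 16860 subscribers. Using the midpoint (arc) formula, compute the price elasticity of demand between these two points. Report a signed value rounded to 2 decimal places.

%ΔQ = (16860 − 25840) / [(25840 + 16860)/2] = -8980/21350 = -0.420608…
%ΔP = (27.2 − 23.3) / [(23.3 + 27.2)/2] = 3.9/25.25 = 0.154455…
Arc Ed = %ΔQ / %ΔP = (-8980/21350) / (3.9/25.25) = -2.7231…

-2.72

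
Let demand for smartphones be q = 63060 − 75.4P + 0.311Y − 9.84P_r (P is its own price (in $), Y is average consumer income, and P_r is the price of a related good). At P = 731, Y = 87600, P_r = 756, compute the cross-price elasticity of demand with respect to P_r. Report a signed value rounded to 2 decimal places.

At the given values, q = 63060 − 75.4(731) + 0.311(87600) − 9.84(756) = 27747.16.
∂q/∂P_r = -9.84.
E = (-9.84) × (756/27747.16) = -0.2681…

-0.27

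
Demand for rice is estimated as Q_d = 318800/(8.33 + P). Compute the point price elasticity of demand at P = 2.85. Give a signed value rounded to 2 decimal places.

-0.25

dQ_d/dP = −318800/(8.33 + P)² = -2550.56. At P = 2.85, Q_d = 28515.2.
Ed = (dQ_d/dP)·(P/Q_d) = (-2550.56) × (2.85/28515.2) = -0.2549…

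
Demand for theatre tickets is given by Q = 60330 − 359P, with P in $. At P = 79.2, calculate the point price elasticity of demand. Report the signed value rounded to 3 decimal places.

dQ/dP = −359. At P = 79.2, Q = 60330 − 359(79.2) = 31897.2.
Ed = (dQ/dP)·(P/Q) = −359 × (79.2/31897.2) = -0.89138…

-0.891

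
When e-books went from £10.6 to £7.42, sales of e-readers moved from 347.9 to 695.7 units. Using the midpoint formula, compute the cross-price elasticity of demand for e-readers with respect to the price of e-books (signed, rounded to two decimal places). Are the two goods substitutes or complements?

%ΔQ_{e-readers} = (695.7 − 347.9)/avg = 347.8/521.8 = 0.666538…
%ΔP_{e-books} = (7.42 − 10.6)/avg = -3.18/9.01 = -0.352941…
E_cross = (347.8/521.8) / (-3.18/9.01) = -1.8885…
E_cross < 0 ⇒ the goods are complements.

-1.89; complements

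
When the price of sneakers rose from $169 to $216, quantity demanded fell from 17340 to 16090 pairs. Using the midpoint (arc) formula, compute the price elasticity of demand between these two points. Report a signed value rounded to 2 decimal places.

%ΔQ = (16090 − 17340) / [(17340 + 16090)/2] = -1250/16715 = -0.074783…
%ΔP = (216 − 169) / [(169 + 216)/2] = 47/192.5 = 0.244155…
Arc Ed = %ΔQ / %ΔP = (-1250/16715) / (47/192.5) = -0.3062…

-0.31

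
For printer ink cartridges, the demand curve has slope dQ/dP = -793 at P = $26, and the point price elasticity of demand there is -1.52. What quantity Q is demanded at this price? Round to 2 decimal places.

Ed = (dQ/dP)·(P/Q) ⇒ Q = (dQ/dP)·P/Ed = (-793)·26/(-1.52) = 13564.4736…

13564.47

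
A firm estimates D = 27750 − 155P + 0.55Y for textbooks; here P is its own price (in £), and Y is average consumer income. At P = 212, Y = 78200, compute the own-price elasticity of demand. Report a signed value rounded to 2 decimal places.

-0.87

At the given values, D = 27750 − 155(212) + 0.55(78200) = 37900.
∂D/∂P = −155.
E = (-155) × (212/37900) = -0.8670…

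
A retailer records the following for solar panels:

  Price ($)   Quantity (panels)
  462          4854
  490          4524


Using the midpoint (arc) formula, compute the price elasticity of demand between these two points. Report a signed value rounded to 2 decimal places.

-1.20

%ΔQ = (4524 − 4854) / [(4854 + 4524)/2] = -330/4689 = -0.070377…
%ΔP = (490 − 462) / [(462 + 490)/2] = 28/476 = 0.058823…
Arc Ed = %ΔQ / %ΔP = (-330/4689) / (28/476) = -1.1964…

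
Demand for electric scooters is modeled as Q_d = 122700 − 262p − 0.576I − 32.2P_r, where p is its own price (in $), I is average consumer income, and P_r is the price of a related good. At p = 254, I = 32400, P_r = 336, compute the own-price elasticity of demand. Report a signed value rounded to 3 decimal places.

At the given values, Q_d = 122700 − 262(254) − 0.576(32400) − 32.2(336) = 26670.4.
∂Q_d/∂p = −262.
E = (-262) × (254/26670.4) = -2.49520…

-2.495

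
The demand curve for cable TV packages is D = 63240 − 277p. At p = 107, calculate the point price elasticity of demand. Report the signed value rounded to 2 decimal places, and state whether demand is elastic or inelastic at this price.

dD/dp = −277. At p = 107, D = 63240 − 277(107) = 33601.
Ed = (dD/dp)·(p/D) = −277 × (107/33601) = -0.8820…
|Ed| = 0.88 < 1, so demand is inelastic.

-0.88; inelastic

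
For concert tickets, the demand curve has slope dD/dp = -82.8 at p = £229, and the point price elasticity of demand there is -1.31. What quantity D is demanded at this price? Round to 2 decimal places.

Ed = (dD/dp)·(p/D) ⇒ D = (dD/dp)·p/Ed = (-82.8)·229/(-1.31) = 14474.1984…

14474.20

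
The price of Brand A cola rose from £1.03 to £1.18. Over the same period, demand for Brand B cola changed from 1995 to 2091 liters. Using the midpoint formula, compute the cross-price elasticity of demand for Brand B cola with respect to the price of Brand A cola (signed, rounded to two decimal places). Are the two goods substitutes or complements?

%ΔQ_{Brand B cola} = (2091 − 1995)/avg = 96/2043 = 0.046989…
%ΔP_{Brand A cola} = (1.18 − 1.03)/avg = 0.15/1.105 = 0.135746…
E_cross = (96/2043) / (0.15/1.105) = 0.3461…
E_cross > 0 ⇒ the goods are substitutes.

0.35; substitutes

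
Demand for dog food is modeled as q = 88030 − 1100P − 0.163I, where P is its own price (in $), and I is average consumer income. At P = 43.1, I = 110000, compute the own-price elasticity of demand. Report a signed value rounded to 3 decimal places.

At the given values, q = 88030 − 1100(43.1) − 0.163(110000) = 22690.
∂q/∂P = −1100.
E = (-1100) × (43.1/22690) = -2.08946…

-2.089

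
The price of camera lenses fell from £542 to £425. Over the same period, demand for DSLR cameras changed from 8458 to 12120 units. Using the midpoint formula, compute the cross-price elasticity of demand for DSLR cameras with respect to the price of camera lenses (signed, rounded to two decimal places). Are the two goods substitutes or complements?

-1.47; complements

%ΔQ_{DSLR cameras} = (12120 − 8458)/avg = 3662/10289 = 0.355914…
%ΔP_{camera lenses} = (425 − 542)/avg = -117/483.5 = -0.241985…
E_cross = (3662/10289) / (-117/483.5) = -1.4708…
E_cross < 0 ⇒ the goods are complements.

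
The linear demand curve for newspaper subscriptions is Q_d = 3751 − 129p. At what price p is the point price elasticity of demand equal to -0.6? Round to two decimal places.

10.90

Ed = −129p/(3751 − 129p). Set this equal to -0.6:
129p = 0.6·(3751 − 129p) ⇒ 129p(1 + 0.6) = 0.6·3751
p = 0.6·3751 / (129·1.6) = 10.9040…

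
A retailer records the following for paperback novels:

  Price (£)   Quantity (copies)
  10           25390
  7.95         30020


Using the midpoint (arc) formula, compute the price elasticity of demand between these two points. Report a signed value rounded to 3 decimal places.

%ΔQ = (30020 − 25390) / [(25390 + 30020)/2] = 4630/27705 = 0.167117…
%ΔP = (7.95 − 10) / [(10 + 7.95)/2] = -2.05/8.975 = -0.228412…
Arc Ed = %ΔQ / %ΔP = (4630/27705) / (-2.05/8.975) = -0.73165…

-0.732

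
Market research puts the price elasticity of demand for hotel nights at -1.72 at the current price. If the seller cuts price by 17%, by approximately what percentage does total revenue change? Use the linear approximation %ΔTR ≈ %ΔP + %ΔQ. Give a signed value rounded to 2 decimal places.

+12.24%

%ΔQ ≈ Ed × %ΔP = (-1.72) × (-17%) = +29.2400%
%ΔTR ≈ %ΔP + %ΔQ = (-17%) + (+29.2400%) = +12.2400%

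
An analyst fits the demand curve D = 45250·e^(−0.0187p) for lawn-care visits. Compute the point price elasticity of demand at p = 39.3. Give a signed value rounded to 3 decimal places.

-0.735

dD/dp = −0.0187·D = -405.782. At p = 39.3, D = 21699.6.
Ed = (dD/dp)·(p/D) = (-405.782) × (39.3/21699.6) = -0.73491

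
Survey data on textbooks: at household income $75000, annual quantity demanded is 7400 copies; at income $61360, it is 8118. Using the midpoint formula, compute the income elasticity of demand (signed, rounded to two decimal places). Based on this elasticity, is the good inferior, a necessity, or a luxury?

%ΔQ = (8118 − 7400)/[( 7400 + 8118)/2] = 718/7759 = 0.092537…
%ΔIncome = (61360 − 75000)/[( 75000 + 61360)/2] = -13640/68180 = -0.200058…
E_income = (718/7759) / (-13640/68180) = -0.4625…
E_income < 0 ⇒ inferior good.

-0.46; inferior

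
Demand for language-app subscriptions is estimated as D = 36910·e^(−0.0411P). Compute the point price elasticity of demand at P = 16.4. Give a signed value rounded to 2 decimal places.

-0.67

dD/dP = −0.0411·D = -773.133. At P = 16.4, D = 18811.
Ed = (dD/dP)·(P/D) = (-773.133) × (16.4/18811) = -0.6740…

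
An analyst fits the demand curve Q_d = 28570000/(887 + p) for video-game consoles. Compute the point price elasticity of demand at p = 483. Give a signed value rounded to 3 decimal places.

dQ_d/dp = −28570000/(887 + p)² = -15.2219. At p = 483, Q_d = 20854.
Ed = (dQ_d/dp)·(p/Q_d) = (-15.2219) × (483/20854) = -0.35255…

-0.353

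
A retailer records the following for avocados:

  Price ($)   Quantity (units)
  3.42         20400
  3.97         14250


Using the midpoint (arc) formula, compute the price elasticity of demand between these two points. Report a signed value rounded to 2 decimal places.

%ΔQ = (14250 − 20400) / [(20400 + 14250)/2] = -6150/17325 = -0.354978…
%ΔP = (3.97 − 3.42) / [(3.42 + 3.97)/2] = 0.55/3.695 = 0.148849…
Arc Ed = %ΔQ / %ΔP = (-6150/17325) / (0.55/3.695) = -2.3848…

-2.38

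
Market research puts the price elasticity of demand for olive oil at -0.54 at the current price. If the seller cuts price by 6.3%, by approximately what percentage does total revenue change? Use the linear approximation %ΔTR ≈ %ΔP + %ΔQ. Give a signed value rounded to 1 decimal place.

%ΔQ ≈ Ed × %ΔP = (-0.54) × (-6.3%) = +3.4020%
%ΔTR ≈ %ΔP + %ΔQ = (-6.3%) + (+3.4020%) = -2.8980%

-2.9%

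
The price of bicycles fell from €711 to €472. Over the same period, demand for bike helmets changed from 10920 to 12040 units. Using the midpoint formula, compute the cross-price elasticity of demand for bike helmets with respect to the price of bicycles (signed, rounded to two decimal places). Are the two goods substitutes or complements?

-0.24; complements

%ΔQ_{bike helmets} = (12040 − 10920)/avg = 1120/11480 = 0.097560…
%ΔP_{bicycles} = (472 − 711)/avg = -239/591.5 = -0.404057…
E_cross = (1120/11480) / (-239/591.5) = -0.2414…
E_cross < 0 ⇒ the goods are complements.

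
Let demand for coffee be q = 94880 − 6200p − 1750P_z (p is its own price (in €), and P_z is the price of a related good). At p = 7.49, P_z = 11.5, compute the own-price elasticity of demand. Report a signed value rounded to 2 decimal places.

At the given values, q = 94880 − 6200(7.49) − 1750(11.5) = 28317.
∂q/∂p = −6200.
E = (-6200) × (7.49/28317) = -1.6399…

-1.64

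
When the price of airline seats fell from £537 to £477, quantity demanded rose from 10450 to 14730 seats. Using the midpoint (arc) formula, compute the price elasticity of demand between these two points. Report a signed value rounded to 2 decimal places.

-2.87

%ΔQ = (14730 − 10450) / [(10450 + 14730)/2] = 4280/12590 = 0.339952…
%ΔP = (477 − 537) / [(537 + 477)/2] = -60/507 = -0.118343…
Arc Ed = %ΔQ / %ΔP = (4280/12590) / (-60/507) = -2.8725…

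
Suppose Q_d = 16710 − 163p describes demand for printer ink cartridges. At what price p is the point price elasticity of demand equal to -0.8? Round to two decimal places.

Ed = −163p/(16710 − 163p). Set this equal to -0.8:
163p = 0.8·(16710 − 163p) ⇒ 163p(1 + 0.8) = 0.8·16710
p = 0.8·16710 / (163·1.8) = 45.5623…

45.56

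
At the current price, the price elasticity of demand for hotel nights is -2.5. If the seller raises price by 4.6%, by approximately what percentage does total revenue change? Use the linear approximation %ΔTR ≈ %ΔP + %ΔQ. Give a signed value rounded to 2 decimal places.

-6.90%

%ΔQ ≈ Ed × %ΔP = (-2.5) × (+4.6%) = -11.5000%
%ΔTR ≈ %ΔP + %ΔQ = (+4.6%) + (-11.5000%) = -6.9000%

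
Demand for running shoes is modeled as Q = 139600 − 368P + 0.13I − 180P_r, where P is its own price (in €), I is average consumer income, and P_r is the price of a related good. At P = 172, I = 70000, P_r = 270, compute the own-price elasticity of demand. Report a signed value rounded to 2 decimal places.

At the given values, Q = 139600 − 368(172) + 0.13(70000) − 180(270) = 36804.
∂Q/∂P = −368.
E = (-368) × (172/36804) = -1.7198…

-1.72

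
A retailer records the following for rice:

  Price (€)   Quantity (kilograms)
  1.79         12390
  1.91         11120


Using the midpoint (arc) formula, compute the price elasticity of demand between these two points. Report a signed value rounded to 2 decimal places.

-1.67

%ΔQ = (11120 − 12390) / [(12390 + 11120)/2] = -1270/11755 = -0.108039…
%ΔP = (1.91 − 1.79) / [(1.79 + 1.91)/2] = 0.12/1.85 = 0.064864…
Arc Ed = %ΔQ / %ΔP = (-1270/11755) / (0.12/1.85) = -1.6656…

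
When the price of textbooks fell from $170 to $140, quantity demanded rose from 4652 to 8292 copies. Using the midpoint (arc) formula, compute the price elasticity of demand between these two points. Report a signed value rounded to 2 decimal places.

%ΔQ = (8292 − 4652) / [(4652 + 8292)/2] = 3640/6472 = 0.562422…
%ΔP = (140 − 170) / [(170 + 140)/2] = -30/155 = -0.193548…
Arc Ed = %ΔQ / %ΔP = (3640/6472) / (-30/155) = -2.9058…

-2.91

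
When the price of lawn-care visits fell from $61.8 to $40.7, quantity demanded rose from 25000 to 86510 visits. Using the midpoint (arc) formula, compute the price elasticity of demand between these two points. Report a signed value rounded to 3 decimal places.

-2.680

%ΔQ = (86510 − 25000) / [(25000 + 86510)/2] = 61510/55755 = 1.103219…
%ΔP = (40.7 − 61.8) / [(61.8 + 40.7)/2] = -21.1/51.25 = -0.411707…
Arc Ed = %ΔQ / %ΔP = (61510/55755) / (-21.1/51.25) = -2.67962…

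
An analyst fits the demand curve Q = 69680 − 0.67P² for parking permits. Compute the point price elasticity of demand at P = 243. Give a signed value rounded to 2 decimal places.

-2.63

dQ/dP = −2·0.67·P = -325.62. At P = 243, Q = 30117.17.
Ed = (dQ/dP)·(P/Q) = (-325.62) × (243/30117.17) = -2.6272…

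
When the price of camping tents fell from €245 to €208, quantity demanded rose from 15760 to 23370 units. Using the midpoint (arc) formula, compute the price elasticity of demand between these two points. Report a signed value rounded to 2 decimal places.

-2.38

%ΔQ = (23370 − 15760) / [(15760 + 23370)/2] = 7610/19565 = 0.388959…
%ΔP = (208 − 245) / [(245 + 208)/2] = -37/226.5 = -0.163355…
Arc Ed = %ΔQ / %ΔP = (7610/19565) / (-37/226.5) = -2.3810…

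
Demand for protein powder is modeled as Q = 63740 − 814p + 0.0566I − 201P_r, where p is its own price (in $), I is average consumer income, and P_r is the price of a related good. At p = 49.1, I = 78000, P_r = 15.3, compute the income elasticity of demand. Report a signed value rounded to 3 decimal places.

At the given values, Q = 63740 − 814(49.1) + 0.0566(78000) − 201(15.3) = 25112.1.
∂Q/∂I = 0.0566.
E = (0.0566) × (78000/25112.1) = 0.17580…

0.176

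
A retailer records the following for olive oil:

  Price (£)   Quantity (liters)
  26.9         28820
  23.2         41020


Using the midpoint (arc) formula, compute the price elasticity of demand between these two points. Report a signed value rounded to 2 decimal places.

%ΔQ = (41020 − 28820) / [(28820 + 41020)/2] = 12200/34920 = 0.349369…
%ΔP = (23.2 − 26.9) / [(26.9 + 23.2)/2] = -3.7/25.05 = -0.147704…
Arc Ed = %ΔQ / %ΔP = (12200/34920) / (-3.7/25.05) = -2.3653…

-2.37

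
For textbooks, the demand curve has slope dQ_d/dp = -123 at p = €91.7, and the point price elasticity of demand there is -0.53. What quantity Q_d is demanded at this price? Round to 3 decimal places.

Ed = (dQ_d/dp)·(p/Q_d) ⇒ Q_d = (dQ_d/dp)·p/Ed = (-123)·91.7/(-0.53) = 21281.32075…

21281.321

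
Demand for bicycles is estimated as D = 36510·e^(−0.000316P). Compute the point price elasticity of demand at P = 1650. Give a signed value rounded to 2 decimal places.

-0.52

dD/dP = −0.000316·D = -6.84948. At P = 1650, D = 21675.6.
Ed = (dD/dP)·(P/D) = (-6.84948) × (1650/21675.6) = -0.5214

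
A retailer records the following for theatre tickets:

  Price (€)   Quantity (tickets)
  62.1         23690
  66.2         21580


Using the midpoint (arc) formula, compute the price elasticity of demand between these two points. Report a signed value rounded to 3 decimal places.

%ΔQ = (21580 − 23690) / [(23690 + 21580)/2] = -2110/22635 = -0.093218…
%ΔP = (66.2 − 62.1) / [(62.1 + 66.2)/2] = 4.1/64.15 = 0.063912…
Arc Ed = %ΔQ / %ΔP = (-2110/22635) / (4.1/64.15) = -1.45852…

-1.459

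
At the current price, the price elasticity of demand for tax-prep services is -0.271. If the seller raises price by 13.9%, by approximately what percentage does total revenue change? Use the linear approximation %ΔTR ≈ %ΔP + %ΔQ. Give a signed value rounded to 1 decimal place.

%ΔQ ≈ Ed × %ΔP = (-0.271) × (+13.9%) = -3.7669%
%ΔTR ≈ %ΔP + %ΔQ = (+13.9%) + (-3.7669%) = +10.1331%

+10.1%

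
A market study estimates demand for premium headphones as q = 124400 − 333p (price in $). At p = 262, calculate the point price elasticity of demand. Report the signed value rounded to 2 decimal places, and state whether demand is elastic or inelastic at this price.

-2.35; elastic

dq/dp = −333. At p = 262, q = 124400 − 333(262) = 37154.
Ed = (dq/dp)·(p/q) = −333 × (262/37154) = -2.3482…
|Ed| = 2.35 > 1, so demand is elastic.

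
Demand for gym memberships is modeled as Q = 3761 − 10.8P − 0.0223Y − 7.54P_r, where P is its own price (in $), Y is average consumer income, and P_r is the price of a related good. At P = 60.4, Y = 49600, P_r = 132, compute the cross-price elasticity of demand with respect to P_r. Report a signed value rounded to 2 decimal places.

At the given values, Q = 3761 − 10.8(60.4) − 0.0223(49600) − 7.54(132) = 1007.32.
∂Q/∂P_r = -7.54.
E = (-7.54) × (132/1007.32) = -0.9880…

-0.99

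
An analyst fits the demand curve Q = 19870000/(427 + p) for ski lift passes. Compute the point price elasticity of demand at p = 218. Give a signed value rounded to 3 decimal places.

-0.338

dQ/dp = −19870000/(427 + p)² = -47.7616. At p = 218, Q = 30806.2.
Ed = (dQ/dp)·(p/Q) = (-47.7616) × (218/30806.2) = -0.33798…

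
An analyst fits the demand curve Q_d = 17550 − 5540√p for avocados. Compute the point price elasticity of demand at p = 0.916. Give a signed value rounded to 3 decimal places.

dQ_d/dp = −5540/(2√p) = -2894.22. At p = 0.916, Q_d = 12247.8.
Ed = (dQ_d/dp)·(p/Q_d) = (-2894.22) × (0.916/12247.8) = -0.21645…

-0.216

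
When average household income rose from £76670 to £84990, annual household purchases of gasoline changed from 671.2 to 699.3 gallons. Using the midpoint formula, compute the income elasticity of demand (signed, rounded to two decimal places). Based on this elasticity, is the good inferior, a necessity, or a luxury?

%ΔQ = (699.3 − 671.2)/[( 671.2 + 699.3)/2] = 28.1/685.25 = 0.041006…
%ΔIncome = (84990 − 76670)/[( 76670 + 84990)/2] = 8320/80830 = 0.102932…
E_income = (28.1/685.25) / (8320/80830) = 0.3983…
0 < E_income < 1 ⇒ normal good, necessity.

0.40; necessity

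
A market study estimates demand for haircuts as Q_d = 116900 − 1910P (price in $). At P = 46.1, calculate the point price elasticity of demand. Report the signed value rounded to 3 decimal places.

dQ_d/dP = −1910. At P = 46.1, Q_d = 116900 − 1910(46.1) = 28849.
Ed = (dQ_d/dP)·(P/Q_d) = −1910 × (46.1/28849) = -3.05213…

-3.052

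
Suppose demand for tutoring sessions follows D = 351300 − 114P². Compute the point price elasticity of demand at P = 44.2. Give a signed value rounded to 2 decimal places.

dD/dP = −2·114·P = -10077.6. At P = 44.2, D = 128585.04.
Ed = (dD/dP)·(P/D) = (-10077.6) × (44.2/128585.04) = -3.4640…

-3.46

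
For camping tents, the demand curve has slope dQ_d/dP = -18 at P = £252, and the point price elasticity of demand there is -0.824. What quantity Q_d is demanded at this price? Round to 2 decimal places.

5504.85

Ed = (dQ_d/dP)·(P/Q_d) ⇒ Q_d = (dQ_d/dP)·P/Ed = (-18)·252/(-0.824) = 5504.8543…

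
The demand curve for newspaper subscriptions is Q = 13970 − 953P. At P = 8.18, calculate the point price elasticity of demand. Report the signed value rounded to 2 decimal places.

-1.26

dQ/dP = −953. At P = 8.18, Q = 13970 − 953(8.18) = 6174.46.
Ed = (dQ/dP)·(P/Q) = −953 × (8.18/6174.46) = -1.2625…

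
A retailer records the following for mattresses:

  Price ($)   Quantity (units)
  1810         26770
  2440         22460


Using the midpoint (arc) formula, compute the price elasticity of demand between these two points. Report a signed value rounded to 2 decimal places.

%ΔQ = (22460 − 26770) / [(26770 + 22460)/2] = -4310/24615 = -0.175096…
%ΔP = (2440 − 1810) / [(1810 + 2440)/2] = 630/2125 = 0.296470…
Arc Ed = %ΔQ / %ΔP = (-4310/24615) / (630/2125) = -0.5906…

-0.59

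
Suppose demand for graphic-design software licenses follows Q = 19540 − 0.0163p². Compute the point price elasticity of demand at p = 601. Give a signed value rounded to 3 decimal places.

dQ/dp = −2·0.0163·p = -19.5926. At p = 601, Q = 13652.4237.
Ed = (dQ/dp)·(p/Q) = (-19.5926) × (601/13652.4237) = -0.86249…

-0.862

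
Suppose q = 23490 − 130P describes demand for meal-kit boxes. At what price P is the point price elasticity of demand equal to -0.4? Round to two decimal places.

51.63

Ed = −130P/(23490 − 130P). Set this equal to -0.4:
130P = 0.4·(23490 − 130P) ⇒ 130P(1 + 0.4) = 0.4·23490
P = 0.4·23490 / (130·1.4) = 51.6263…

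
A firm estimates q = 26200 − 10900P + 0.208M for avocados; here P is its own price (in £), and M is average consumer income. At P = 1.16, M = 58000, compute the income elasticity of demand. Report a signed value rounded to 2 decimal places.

At the given values, q = 26200 − 10900(1.16) + 0.208(58000) = 25620.
∂q/∂M = 0.208.
E = (0.208) × (58000/25620) = 0.4708…

0.47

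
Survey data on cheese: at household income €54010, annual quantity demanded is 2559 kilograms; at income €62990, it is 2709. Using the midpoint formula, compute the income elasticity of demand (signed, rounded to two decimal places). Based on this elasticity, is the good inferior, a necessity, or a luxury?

0.37; necessity

%ΔQ = (2709 − 2559)/[( 2559 + 2709)/2] = 150/2634 = 0.056947…
%ΔIncome = (62990 − 54010)/[( 54010 + 62990)/2] = 8980/58500 = 0.153504…
E_income = (150/2634) / (8980/58500) = 0.3709…
0 < E_income < 1 ⇒ normal good, necessity.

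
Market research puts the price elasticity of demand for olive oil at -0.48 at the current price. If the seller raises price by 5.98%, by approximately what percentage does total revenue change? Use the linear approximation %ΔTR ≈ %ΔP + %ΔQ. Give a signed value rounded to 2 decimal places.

%ΔQ ≈ Ed × %ΔP = (-0.48) × (+5.98%) = -2.8704%
%ΔTR ≈ %ΔP + %ΔQ = (+5.98%) + (-2.8704%) = +3.1096%

+3.11%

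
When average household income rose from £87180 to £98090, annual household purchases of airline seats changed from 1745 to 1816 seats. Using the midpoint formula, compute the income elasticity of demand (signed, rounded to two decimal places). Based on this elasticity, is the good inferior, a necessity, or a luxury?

%ΔQ = (1816 − 1745)/[( 1745 + 1816)/2] = 71/1780.5 = 0.039876…
%ΔIncome = (98090 − 87180)/[( 87180 + 98090)/2] = 10910/92635 = 0.117774…
E_income = (71/1780.5) / (10910/92635) = 0.3385…
0 < E_income < 1 ⇒ normal good, necessity.

0.34; necessity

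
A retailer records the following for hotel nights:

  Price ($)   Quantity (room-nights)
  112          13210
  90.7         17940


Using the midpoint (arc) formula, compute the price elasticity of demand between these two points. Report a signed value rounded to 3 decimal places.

%ΔQ = (17940 − 13210) / [(13210 + 17940)/2] = 4730/15575 = 0.303691…
%ΔP = (90.7 − 112) / [(112 + 90.7)/2] = -21.3/101.35 = -0.210162…
Arc Ed = %ΔQ / %ΔP = (4730/15575) / (-21.3/101.35) = -1.44503…

-1.445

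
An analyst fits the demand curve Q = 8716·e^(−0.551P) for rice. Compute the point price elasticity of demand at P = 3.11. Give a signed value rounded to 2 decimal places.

dQ/dP = −0.551·Q = -865.481. At P = 3.11, Q = 1570.75.
Ed = (dQ/dP)·(P/Q) = (-865.481) × (3.11/1570.75) = -1.7136…

-1.71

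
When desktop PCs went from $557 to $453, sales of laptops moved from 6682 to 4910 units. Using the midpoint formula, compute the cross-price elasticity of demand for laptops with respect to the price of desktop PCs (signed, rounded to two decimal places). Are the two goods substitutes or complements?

1.48; substitutes

%ΔQ_{laptops} = (4910 − 6682)/avg = -1772/5796 = -0.305728…
%ΔP_{desktop PCs} = (453 − 557)/avg = -104/505 = -0.205940…
E_cross = (-1772/5796) / (-104/505) = 1.4845…
E_cross > 0 ⇒ the goods are substitutes.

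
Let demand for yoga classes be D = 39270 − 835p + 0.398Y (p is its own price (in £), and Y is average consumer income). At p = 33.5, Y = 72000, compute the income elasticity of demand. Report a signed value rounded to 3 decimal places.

At the given values, D = 39270 − 835(33.5) + 0.398(72000) = 39953.5.
∂D/∂Y = 0.398.
E = (0.398) × (72000/39953.5) = 0.71723…

0.717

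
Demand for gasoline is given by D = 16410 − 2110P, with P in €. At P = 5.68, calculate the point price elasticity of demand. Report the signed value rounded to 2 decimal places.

-2.71

dD/dP = −2110. At P = 5.68, D = 16410 − 2110(5.68) = 4425.2.
Ed = (dD/dP)·(P/D) = −2110 × (5.68/4425.2) = -2.7083…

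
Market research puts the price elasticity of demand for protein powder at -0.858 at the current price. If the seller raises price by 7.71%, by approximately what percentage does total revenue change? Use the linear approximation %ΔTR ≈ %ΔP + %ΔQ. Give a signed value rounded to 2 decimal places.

+1.09%

%ΔQ ≈ Ed × %ΔP = (-0.858) × (+7.71%) = -6.6152%
%ΔTR ≈ %ΔP + %ΔQ = (+7.71%) + (-6.6152%) = +1.0948%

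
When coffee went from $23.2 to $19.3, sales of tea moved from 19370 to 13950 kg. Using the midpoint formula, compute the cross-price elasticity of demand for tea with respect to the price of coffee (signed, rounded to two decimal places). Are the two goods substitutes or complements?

1.77; substitutes

%ΔQ_{tea} = (13950 − 19370)/avg = -5420/16660 = -0.325330…
%ΔP_{coffee} = (19.3 − 23.2)/avg = -3.9/21.25 = -0.183529…
E_cross = (-5420/16660) / (-3.9/21.25) = 1.7726…
E_cross > 0 ⇒ the goods are substitutes.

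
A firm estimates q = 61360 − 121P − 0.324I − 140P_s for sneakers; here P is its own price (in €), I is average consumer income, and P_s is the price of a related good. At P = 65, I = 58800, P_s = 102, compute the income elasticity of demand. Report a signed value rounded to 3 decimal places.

At the given values, q = 61360 − 121(65) − 0.324(58800) − 140(102) = 20163.8.
∂q/∂I = -0.324.
E = (-0.324) × (58800/20163.8) = -0.94482…

-0.945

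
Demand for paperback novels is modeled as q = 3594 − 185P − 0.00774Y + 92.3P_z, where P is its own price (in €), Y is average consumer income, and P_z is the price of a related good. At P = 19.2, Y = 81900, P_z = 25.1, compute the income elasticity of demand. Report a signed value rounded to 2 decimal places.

At the given values, q = 3594 − 185(19.2) − 0.00774(81900) + 92.3(25.1) = 1724.824.
∂q/∂Y = -0.00774.
E = (-0.00774) × (81900/1724.824) = -0.3675…

-0.37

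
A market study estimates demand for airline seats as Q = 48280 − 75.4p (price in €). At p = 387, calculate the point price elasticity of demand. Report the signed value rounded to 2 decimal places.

-1.53

dQ/dp = −75.4. At p = 387, Q = 48280 − 75.4(387) = 19100.2.
Ed = (dQ/dp)·(p/Q) = −75.4 × (387/19100.2) = -1.5277…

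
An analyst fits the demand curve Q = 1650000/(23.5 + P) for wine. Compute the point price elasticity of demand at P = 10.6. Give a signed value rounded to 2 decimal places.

-0.31

dQ/dP = −1650000/(23.5 + P)² = -1418.98. At P = 10.6, Q = 48387.1.
Ed = (dQ/dP)·(P/Q) = (-1418.98) × (10.6/48387.1) = -0.3108…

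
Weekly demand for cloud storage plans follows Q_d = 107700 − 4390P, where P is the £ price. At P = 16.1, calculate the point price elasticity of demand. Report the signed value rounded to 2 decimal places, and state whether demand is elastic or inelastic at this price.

-1.91; elastic

dQ_d/dP = −4390. At P = 16.1, Q_d = 107700 − 4390(16.1) = 37021.
Ed = (dQ_d/dP)·(P/Q_d) = −4390 × (16.1/37021) = -1.9091…
|Ed| = 1.91 > 1, so demand is elastic.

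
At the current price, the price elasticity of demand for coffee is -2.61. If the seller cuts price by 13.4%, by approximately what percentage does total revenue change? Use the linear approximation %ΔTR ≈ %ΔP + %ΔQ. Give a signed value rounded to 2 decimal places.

+21.57%

%ΔQ ≈ Ed × %ΔP = (-2.61) × (-13.4%) = +34.9740%
%ΔTR ≈ %ΔP + %ΔQ = (-13.4%) + (+34.9740%) = +21.5740%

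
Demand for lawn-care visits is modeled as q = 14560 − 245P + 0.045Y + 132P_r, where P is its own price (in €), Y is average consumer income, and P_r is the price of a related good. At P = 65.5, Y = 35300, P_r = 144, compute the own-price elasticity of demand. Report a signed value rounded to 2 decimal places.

-0.84

At the given values, q = 14560 − 245(65.5) + 0.045(35300) + 132(144) = 19109.
∂q/∂P = −245.
E = (-245) × (65.5/19109) = -0.8397…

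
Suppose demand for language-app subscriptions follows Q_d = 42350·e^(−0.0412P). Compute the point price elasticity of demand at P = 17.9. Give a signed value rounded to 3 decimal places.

dQ_d/dP = −0.0412·Q_d = -834.578. At P = 17.9, Q_d = 20256.8.
Ed = (dQ_d/dP)·(P/Q_d) = (-834.578) × (17.9/20256.8) = -0.73748

-0.737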